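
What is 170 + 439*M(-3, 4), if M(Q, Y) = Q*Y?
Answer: -5098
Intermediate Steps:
170 + 439*M(-3, 4) = 170 + 439*(-3*4) = 170 + 439*(-12) = 170 - 5268 = -5098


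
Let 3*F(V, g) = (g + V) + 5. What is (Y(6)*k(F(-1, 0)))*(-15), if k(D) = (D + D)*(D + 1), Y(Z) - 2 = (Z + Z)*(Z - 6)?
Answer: -560/3 ≈ -186.67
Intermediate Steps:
F(V, g) = 5/3 + V/3 + g/3 (F(V, g) = ((g + V) + 5)/3 = ((V + g) + 5)/3 = (5 + V + g)/3 = 5/3 + V/3 + g/3)
Y(Z) = 2 + 2*Z*(-6 + Z) (Y(Z) = 2 + (Z + Z)*(Z - 6) = 2 + (2*Z)*(-6 + Z) = 2 + 2*Z*(-6 + Z))
k(D) = 2*D*(1 + D) (k(D) = (2*D)*(1 + D) = 2*D*(1 + D))
(Y(6)*k(F(-1, 0)))*(-15) = ((2 - 12*6 + 2*6²)*(2*(5/3 + (⅓)*(-1) + (⅓)*0)*(1 + (5/3 + (⅓)*(-1) + (⅓)*0))))*(-15) = ((2 - 72 + 2*36)*(2*(5/3 - ⅓ + 0)*(1 + (5/3 - ⅓ + 0))))*(-15) = ((2 - 72 + 72)*(2*(4/3)*(1 + 4/3)))*(-15) = (2*(2*(4/3)*(7/3)))*(-15) = (2*(56/9))*(-15) = (112/9)*(-15) = -560/3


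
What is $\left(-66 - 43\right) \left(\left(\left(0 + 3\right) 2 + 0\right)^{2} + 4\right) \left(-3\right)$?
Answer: $13080$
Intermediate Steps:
$\left(-66 - 43\right) \left(\left(\left(0 + 3\right) 2 + 0\right)^{2} + 4\right) \left(-3\right) = - 109 \left(\left(3 \cdot 2 + 0\right)^{2} + 4\right) \left(-3\right) = - 109 \left(\left(6 + 0\right)^{2} + 4\right) \left(-3\right) = - 109 \left(6^{2} + 4\right) \left(-3\right) = - 109 \left(36 + 4\right) \left(-3\right) = - 109 \cdot 40 \left(-3\right) = \left(-109\right) \left(-120\right) = 13080$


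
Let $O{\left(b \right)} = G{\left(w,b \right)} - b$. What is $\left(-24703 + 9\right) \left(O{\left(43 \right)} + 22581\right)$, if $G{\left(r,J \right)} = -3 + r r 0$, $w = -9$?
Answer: $-556479290$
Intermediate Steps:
$G{\left(r,J \right)} = -3$ ($G{\left(r,J \right)} = -3 + r^{2} \cdot 0 = -3 + 0 = -3$)
$O{\left(b \right)} = -3 - b$
$\left(-24703 + 9\right) \left(O{\left(43 \right)} + 22581\right) = \left(-24703 + 9\right) \left(\left(-3 - 43\right) + 22581\right) = - 24694 \left(\left(-3 - 43\right) + 22581\right) = - 24694 \left(-46 + 22581\right) = \left(-24694\right) 22535 = -556479290$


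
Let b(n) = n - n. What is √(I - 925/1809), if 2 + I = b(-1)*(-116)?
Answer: I*√913143/603 ≈ 1.5847*I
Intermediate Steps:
b(n) = 0
I = -2 (I = -2 + 0*(-116) = -2 + 0 = -2)
√(I - 925/1809) = √(-2 - 925/1809) = √(-4543/1809) = I*√913143/603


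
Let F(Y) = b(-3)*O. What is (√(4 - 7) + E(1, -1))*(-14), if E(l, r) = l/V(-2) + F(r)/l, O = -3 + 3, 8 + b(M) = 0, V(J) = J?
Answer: 7 - 14*I*√3 ≈ 7.0 - 24.249*I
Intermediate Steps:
b(M) = -8 (b(M) = -8 + 0 = -8)
O = 0
F(Y) = 0 (F(Y) = -8*0 = 0)
E(l, r) = -l/2 (E(l, r) = l/(-2) + 0/l = l*(-½) + 0 = -l/2 + 0 = -l/2)
(√(4 - 7) + E(1, -1))*(-14) = (√(4 - 7) - ½*1)*(-14) = (√(-3) - ½)*(-14) = (I*√3 - ½)*(-14) = (-½ + I*√3)*(-14) = 7 - 14*I*√3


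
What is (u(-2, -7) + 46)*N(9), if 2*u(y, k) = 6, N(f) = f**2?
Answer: 3969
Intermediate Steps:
u(y, k) = 3 (u(y, k) = (1/2)*6 = 3)
(u(-2, -7) + 46)*N(9) = (3 + 46)*9**2 = 49*81 = 3969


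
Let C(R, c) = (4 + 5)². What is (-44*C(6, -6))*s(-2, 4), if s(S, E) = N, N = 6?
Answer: -21384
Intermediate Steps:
s(S, E) = 6
C(R, c) = 81 (C(R, c) = 9² = 81)
(-44*C(6, -6))*s(-2, 4) = -44*81*6 = -3564*6 = -21384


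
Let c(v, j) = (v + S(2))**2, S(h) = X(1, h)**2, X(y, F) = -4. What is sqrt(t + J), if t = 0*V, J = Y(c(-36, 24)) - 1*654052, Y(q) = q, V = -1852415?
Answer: 6*I*sqrt(18157) ≈ 808.49*I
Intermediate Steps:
S(h) = 16 (S(h) = (-4)**2 = 16)
c(v, j) = (16 + v)**2 (c(v, j) = (v + 16)**2 = (16 + v)**2)
J = -653652 (J = (16 - 36)**2 - 1*654052 = (-20)**2 - 654052 = 400 - 654052 = -653652)
t = 0 (t = 0*(-1852415) = 0)
sqrt(t + J) = sqrt(0 - 653652) = sqrt(-653652) = 6*I*sqrt(18157)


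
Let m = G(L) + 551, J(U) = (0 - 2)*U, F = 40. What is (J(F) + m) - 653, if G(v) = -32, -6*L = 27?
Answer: -214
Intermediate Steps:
L = -9/2 (L = -1/6*27 = -9/2 ≈ -4.5000)
J(U) = -2*U
m = 519 (m = -32 + 551 = 519)
(J(F) + m) - 653 = (-2*40 + 519) - 653 = (-80 + 519) - 653 = 439 - 653 = -214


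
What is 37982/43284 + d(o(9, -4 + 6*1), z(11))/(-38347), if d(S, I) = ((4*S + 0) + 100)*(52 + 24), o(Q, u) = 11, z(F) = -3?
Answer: 491397829/829905774 ≈ 0.59211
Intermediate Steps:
d(S, I) = 7600 + 304*S (d(S, I) = (4*S + 100)*76 = (100 + 4*S)*76 = 7600 + 304*S)
37982/43284 + d(o(9, -4 + 6*1), z(11))/(-38347) = 37982/43284 + (7600 + 304*11)/(-38347) = 37982*(1/43284) + (7600 + 3344)*(-1/38347) = 18991/21642 + 10944*(-1/38347) = 18991/21642 - 10944/38347 = 491397829/829905774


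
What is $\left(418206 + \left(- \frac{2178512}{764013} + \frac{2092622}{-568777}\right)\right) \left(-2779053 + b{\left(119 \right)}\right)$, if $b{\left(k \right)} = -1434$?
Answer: $- \frac{168432488919990291140784}{144851007367} \approx -1.1628 \cdot 10^{12}$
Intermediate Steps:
$\left(418206 + \left(- \frac{2178512}{764013} + \frac{2092622}{-568777}\right)\right) \left(-2779053 + b{\left(119 \right)}\right) = \left(418206 + \left(- \frac{2178512}{764013} + \frac{2092622}{-568777}\right)\right) \left(-2779053 - 1434\right) = \left(418206 + \left(\left(-2178512\right) \frac{1}{764013} + 2092622 \left(- \frac{1}{568777}\right)\right)\right) \left(-2780487\right) = \left(418206 - \frac{2837877931910}{434553022101}\right) \left(-2780487\right) = \frac{181729843282838896}{434553022101} \left(-2780487\right) = - \frac{168432488919990291140784}{144851007367}$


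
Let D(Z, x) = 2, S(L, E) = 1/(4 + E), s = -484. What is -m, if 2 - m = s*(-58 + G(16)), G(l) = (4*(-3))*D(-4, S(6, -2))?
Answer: 39686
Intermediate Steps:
G(l) = -24 (G(l) = (4*(-3))*2 = -12*2 = -24)
m = -39686 (m = 2 - (-484)*(-58 - 24) = 2 - (-484)*(-82) = 2 - 1*39688 = 2 - 39688 = -39686)
-m = -1*(-39686) = 39686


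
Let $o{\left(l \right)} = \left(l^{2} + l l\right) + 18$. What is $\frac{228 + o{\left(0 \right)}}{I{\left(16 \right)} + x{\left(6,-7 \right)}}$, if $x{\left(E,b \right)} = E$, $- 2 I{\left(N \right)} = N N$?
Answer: $- \frac{123}{61} \approx -2.0164$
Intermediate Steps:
$I{\left(N \right)} = - \frac{N^{2}}{2}$ ($I{\left(N \right)} = - \frac{N N}{2} = - \frac{N^{2}}{2}$)
$o{\left(l \right)} = 18 + 2 l^{2}$ ($o{\left(l \right)} = \left(l^{2} + l^{2}\right) + 18 = 2 l^{2} + 18 = 18 + 2 l^{2}$)
$\frac{228 + o{\left(0 \right)}}{I{\left(16 \right)} + x{\left(6,-7 \right)}} = \frac{228 + \left(18 + 2 \cdot 0^{2}\right)}{- \frac{16^{2}}{2} + 6} = \frac{228 + \left(18 + 2 \cdot 0\right)}{\left(- \frac{1}{2}\right) 256 + 6} = \frac{228 + \left(18 + 0\right)}{-128 + 6} = \frac{228 + 18}{-122} = 246 \left(- \frac{1}{122}\right) = - \frac{123}{61}$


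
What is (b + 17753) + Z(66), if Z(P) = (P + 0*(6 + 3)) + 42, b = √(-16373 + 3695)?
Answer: 17861 + I*√12678 ≈ 17861.0 + 112.6*I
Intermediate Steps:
b = I*√12678 (b = √(-12678) = I*√12678 ≈ 112.6*I)
Z(P) = 42 + P (Z(P) = (P + 0*9) + 42 = (P + 0) + 42 = P + 42 = 42 + P)
(b + 17753) + Z(66) = (I*√12678 + 17753) + (42 + 66) = (17753 + I*√12678) + 108 = 17861 + I*√12678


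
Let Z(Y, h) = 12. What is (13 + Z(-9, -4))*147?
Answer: 3675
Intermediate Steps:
(13 + Z(-9, -4))*147 = (13 + 12)*147 = 25*147 = 3675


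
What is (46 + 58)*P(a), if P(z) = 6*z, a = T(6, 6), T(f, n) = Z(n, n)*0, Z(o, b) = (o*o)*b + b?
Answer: 0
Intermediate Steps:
Z(o, b) = b + b*o² (Z(o, b) = o²*b + b = b*o² + b = b + b*o²)
T(f, n) = 0 (T(f, n) = (n*(1 + n²))*0 = 0)
a = 0
(46 + 58)*P(a) = (46 + 58)*(6*0) = 104*0 = 0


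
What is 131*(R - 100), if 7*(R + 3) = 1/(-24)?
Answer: -2266955/168 ≈ -13494.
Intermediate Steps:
R = -505/168 (R = -3 + (⅐)/(-24) = -3 + (⅐)*(-1/24) = -3 - 1/168 = -505/168 ≈ -3.0060)
131*(R - 100) = 131*(-505/168 - 100) = 131*(-17305/168) = -2266955/168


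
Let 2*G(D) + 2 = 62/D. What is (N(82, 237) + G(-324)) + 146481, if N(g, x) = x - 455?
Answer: 47388857/324 ≈ 1.4626e+5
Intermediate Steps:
G(D) = -1 + 31/D (G(D) = -1 + (62/D)/2 = -1 + 31/D)
N(g, x) = -455 + x
(N(82, 237) + G(-324)) + 146481 = ((-455 + 237) + (31 - 1*(-324))/(-324)) + 146481 = (-218 - (31 + 324)/324) + 146481 = (-218 - 1/324*355) + 146481 = (-218 - 355/324) + 146481 = -70987/324 + 146481 = 47388857/324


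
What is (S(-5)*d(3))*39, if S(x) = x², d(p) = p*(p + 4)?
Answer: 20475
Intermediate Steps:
d(p) = p*(4 + p)
(S(-5)*d(3))*39 = ((-5)²*(3*(4 + 3)))*39 = (25*(3*7))*39 = (25*21)*39 = 525*39 = 20475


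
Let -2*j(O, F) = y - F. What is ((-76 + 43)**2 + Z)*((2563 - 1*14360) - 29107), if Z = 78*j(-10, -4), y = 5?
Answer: -30187152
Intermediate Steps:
j(O, F) = -5/2 + F/2 (j(O, F) = -(5 - F)/2 = -5/2 + F/2)
Z = -351 (Z = 78*(-5/2 + (1/2)*(-4)) = 78*(-5/2 - 2) = 78*(-9/2) = -351)
((-76 + 43)**2 + Z)*((2563 - 1*14360) - 29107) = ((-76 + 43)**2 - 351)*((2563 - 1*14360) - 29107) = ((-33)**2 - 351)*((2563 - 14360) - 29107) = (1089 - 351)*(-11797 - 29107) = 738*(-40904) = -30187152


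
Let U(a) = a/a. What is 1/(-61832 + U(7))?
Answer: -1/61831 ≈ -1.6173e-5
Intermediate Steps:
U(a) = 1
1/(-61832 + U(7)) = 1/(-61832 + 1) = 1/(-61831) = -1/61831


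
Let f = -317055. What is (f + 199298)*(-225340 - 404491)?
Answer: 74167009067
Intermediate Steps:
(f + 199298)*(-225340 - 404491) = (-317055 + 199298)*(-225340 - 404491) = -117757*(-629831) = 74167009067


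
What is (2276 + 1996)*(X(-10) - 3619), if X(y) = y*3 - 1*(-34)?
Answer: -15443280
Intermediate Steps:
X(y) = 34 + 3*y (X(y) = 3*y + 34 = 34 + 3*y)
(2276 + 1996)*(X(-10) - 3619) = (2276 + 1996)*((34 + 3*(-10)) - 3619) = 4272*((34 - 30) - 3619) = 4272*(4 - 3619) = 4272*(-3615) = -15443280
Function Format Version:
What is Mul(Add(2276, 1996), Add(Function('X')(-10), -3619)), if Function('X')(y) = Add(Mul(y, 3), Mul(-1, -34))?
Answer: -15443280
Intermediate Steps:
Function('X')(y) = Add(34, Mul(3, y)) (Function('X')(y) = Add(Mul(3, y), 34) = Add(34, Mul(3, y)))
Mul(Add(2276, 1996), Add(Function('X')(-10), -3619)) = Mul(Add(2276, 1996), Add(Add(34, Mul(3, -10)), -3619)) = Mul(4272, Add(Add(34, -30), -3619)) = Mul(4272, Add(4, -3619)) = Mul(4272, -3615) = -15443280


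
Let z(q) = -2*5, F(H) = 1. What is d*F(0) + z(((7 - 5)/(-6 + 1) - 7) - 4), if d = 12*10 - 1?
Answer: 109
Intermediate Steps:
d = 119 (d = 120 - 1 = 119)
z(q) = -10
d*F(0) + z(((7 - 5)/(-6 + 1) - 7) - 4) = 119*1 - 10 = 119 - 10 = 109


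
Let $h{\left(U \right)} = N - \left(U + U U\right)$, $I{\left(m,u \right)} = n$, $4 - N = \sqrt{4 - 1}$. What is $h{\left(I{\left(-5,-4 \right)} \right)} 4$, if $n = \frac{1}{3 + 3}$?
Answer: $\frac{137}{9} - 4 \sqrt{3} \approx 8.294$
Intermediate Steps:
$N = 4 - \sqrt{3}$ ($N = 4 - \sqrt{4 - 1} = 4 - \sqrt{3} \approx 2.2679$)
$n = \frac{1}{6} \approx 0.16667$
$I{\left(m,u \right)} = \frac{1}{6}$
$h{\left(U \right)} = 4 - U - \sqrt{3} - U^{2}$ ($h{\left(U \right)} = \left(4 - \sqrt{3}\right) - \left(U + U U\right) = \left(4 - \sqrt{3}\right) - \left(U + U^{2}\right) = 4 - U - \sqrt{3} - U^{2}$)
$h{\left(I{\left(-5,-4 \right)} \right)} 4 = \left(4 - \frac{1}{6} - \sqrt{3} - \left(\frac{1}{6}\right)^{2}\right) 4 = \left(4 - \frac{1}{6} - \sqrt{3} - \frac{1}{36}\right) 4 = \left(\frac{137}{36} - \sqrt{3}\right) 4 = \frac{137}{9} - 4 \sqrt{3}$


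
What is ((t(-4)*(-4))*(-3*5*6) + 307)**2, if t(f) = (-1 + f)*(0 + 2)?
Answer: 10843849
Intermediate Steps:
t(f) = -2 + 2*f (t(f) = (-1 + f)*2 = -2 + 2*f)
((t(-4)*(-4))*(-3*5*6) + 307)**2 = (((-2 + 2*(-4))*(-4))*(-3*5*6) + 307)**2 = (((-2 - 8)*(-4))*(-15*6) + 307)**2 = (-10*(-4)*(-90) + 307)**2 = (40*(-90) + 307)**2 = (-3600 + 307)**2 = (-3293)**2 = 10843849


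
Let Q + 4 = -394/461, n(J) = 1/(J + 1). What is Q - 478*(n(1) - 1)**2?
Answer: -114655/922 ≈ -124.35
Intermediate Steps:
n(J) = 1/(1 + J)
Q = -2238/461 (Q = -4 - 394/461 = -2238/461 ≈ -4.8547)
Q - 478*(n(1) - 1)**2 = -2238/461 - 478*(1/(1 + 1) - 1)**2 = -2238/461 - 478*(1/2 - 1)**2 = -2238/461 - 478*(-1/2)**2 = -2238/461 - 478*1/4 = -2238/461 - 239/2 = -114655/922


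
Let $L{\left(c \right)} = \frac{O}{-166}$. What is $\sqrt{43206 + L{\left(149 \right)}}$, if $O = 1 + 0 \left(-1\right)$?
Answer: $\frac{\sqrt{1190584370}}{166} \approx 207.86$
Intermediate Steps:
$O = 1$ ($O = 1 + 0 = 1$)
$L{\left(c \right)} = - \frac{1}{166}$ ($L{\left(c \right)} = 1 \frac{1}{-166} = 1 \left(- \frac{1}{166}\right) = - \frac{1}{166}$)
$\sqrt{43206 + L{\left(149 \right)}} = \sqrt{43206 - \frac{1}{166}} = \sqrt{\frac{7172195}{166}} = \frac{\sqrt{1190584370}}{166}$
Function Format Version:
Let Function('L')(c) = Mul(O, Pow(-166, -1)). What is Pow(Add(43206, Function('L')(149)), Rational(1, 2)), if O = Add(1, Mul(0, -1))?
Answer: Mul(Rational(1, 166), Pow(1190584370, Rational(1, 2))) ≈ 207.86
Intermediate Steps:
O = 1 (O = Add(1, 0) = 1)
Function('L')(c) = Rational(-1, 166) (Function('L')(c) = Mul(1, Pow(-166, -1)) = Mul(1, Rational(-1, 166)) = Rational(-1, 166))
Pow(Add(43206, Function('L')(149)), Rational(1, 2)) = Pow(Add(43206, Rational(-1, 166)), Rational(1, 2)) = Pow(Rational(7172195, 166), Rational(1, 2)) = Mul(Rational(1, 166), Pow(1190584370, Rational(1, 2)))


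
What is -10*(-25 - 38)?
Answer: 630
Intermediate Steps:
-10*(-25 - 38) = -10*(-63) = 630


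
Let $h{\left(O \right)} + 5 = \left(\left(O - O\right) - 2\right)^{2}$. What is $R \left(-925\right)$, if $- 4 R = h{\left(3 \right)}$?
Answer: $- \frac{925}{4} \approx -231.25$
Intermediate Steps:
$h{\left(O \right)} = -1$ ($h{\left(O \right)} = -5 + \left(\left(O - O\right) - 2\right)^{2} = -5 + \left(0 - 2\right)^{2} = -5 + \left(-2\right)^{2} = -5 + 4 = -1$)
$R = \frac{1}{4}$ ($R = \left(- \frac{1}{4}\right) \left(-1\right) = \frac{1}{4} \approx 0.25$)
$R \left(-925\right) = \frac{1}{4} \left(-925\right) = - \frac{925}{4}$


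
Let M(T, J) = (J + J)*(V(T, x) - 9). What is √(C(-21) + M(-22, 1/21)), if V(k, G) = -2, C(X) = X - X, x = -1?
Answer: I*√462/21 ≈ 1.0235*I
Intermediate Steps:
C(X) = 0
M(T, J) = -22*J (M(T, J) = (J + J)*(-2 - 9) = (2*J)*(-11) = -22*J)
√(C(-21) + M(-22, 1/21)) = √(0 - 22/21) = √(-22/21) = I*√462/21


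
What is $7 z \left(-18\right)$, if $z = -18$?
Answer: $2268$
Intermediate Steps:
$7 z \left(-18\right) = 7 \left(-18\right) \left(-18\right) = \left(-126\right) \left(-18\right) = 2268$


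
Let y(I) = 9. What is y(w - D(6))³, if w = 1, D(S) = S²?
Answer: 729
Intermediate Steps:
y(w - D(6))³ = 9³ = 729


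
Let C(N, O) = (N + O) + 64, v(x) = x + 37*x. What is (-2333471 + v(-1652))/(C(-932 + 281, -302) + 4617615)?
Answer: -2396247/4616726 ≈ -0.51904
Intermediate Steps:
v(x) = 38*x
C(N, O) = 64 + N + O
(-2333471 + v(-1652))/(C(-932 + 281, -302) + 4617615) = (-2333471 + 38*(-1652))/((64 + (-932 + 281) - 302) + 4617615) = (-2333471 - 62776)/((64 - 651 - 302) + 4617615) = -2396247/(-889 + 4617615) = -2396247/4616726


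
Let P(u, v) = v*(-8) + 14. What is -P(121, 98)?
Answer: 770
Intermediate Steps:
P(u, v) = 14 - 8*v (P(u, v) = -8*v + 14 = 14 - 8*v)
-P(121, 98) = -(14 - 8*98) = -(14 - 784) = -1*(-770) = 770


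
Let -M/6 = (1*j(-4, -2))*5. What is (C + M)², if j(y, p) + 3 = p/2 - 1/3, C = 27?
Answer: 24649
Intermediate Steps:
j(y, p) = -10/3 + p/2 (j(y, p) = -3 + (p/2 - 1/3) = -3 + (p*(½) - 1*⅓) = -3 + (p/2 - ⅓) = -3 + (-⅓ + p/2) = -10/3 + p/2)
M = 130 (M = -6*1*(-10/3 + (½)*(-2))*5 = -6*1*(-10/3 - 1)*5 = -6*1*(-13/3)*5 = -(-26)*5 = -6*(-65/3) = 130)
(C + M)² = (27 + 130)² = 157² = 24649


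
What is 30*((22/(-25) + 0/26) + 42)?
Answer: 6168/5 ≈ 1233.6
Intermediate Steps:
30*((22/(-25) + 0/26) + 42) = 30*((22*(-1/25) + 0*(1/26)) + 42) = 30*((-22/25 + 0) + 42) = 30*(-22/25 + 42) = 30*(1028/25) = 6168/5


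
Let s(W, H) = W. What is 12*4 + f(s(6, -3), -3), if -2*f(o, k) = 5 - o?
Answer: 97/2 ≈ 48.500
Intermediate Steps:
f(o, k) = -5/2 + o/2 (f(o, k) = -(5 - o)/2 = -5/2 + o/2)
12*4 + f(s(6, -3), -3) = 12*4 + (-5/2 + (1/2)*6) = 48 + (-5/2 + 3) = 48 + 1/2 = 97/2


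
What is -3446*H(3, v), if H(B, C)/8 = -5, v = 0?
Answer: 137840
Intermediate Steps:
H(B, C) = -40 (H(B, C) = 8*(-5) = -40)
-3446*H(3, v) = -3446*(-40) = 137840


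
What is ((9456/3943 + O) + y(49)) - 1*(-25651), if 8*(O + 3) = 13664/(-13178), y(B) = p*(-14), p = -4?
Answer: 667859833870/25980427 ≈ 25706.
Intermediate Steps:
y(B) = 56 (y(B) = -4*(-14) = 56)
O = -20621/6589 (O = -3 + (13664/(-13178))/8 = -3 + (13664*(-1/13178))/8 = -3 + (1/8)*(-6832/6589) = -3 - 854/6589 = -20621/6589 ≈ -3.1296)
((9456/3943 + O) + y(49)) - 1*(-25651) = ((9456/3943 - 20621/6589) + 56) - 1*(-25651) = ((9456*(1/3943) - 20621/6589) + 56) + 25651 = ((9456/3943 - 20621/6589) + 56) + 25651 = (-19003019/25980427 + 56) + 25651 = 1435900893/25980427 + 25651 = 667859833870/25980427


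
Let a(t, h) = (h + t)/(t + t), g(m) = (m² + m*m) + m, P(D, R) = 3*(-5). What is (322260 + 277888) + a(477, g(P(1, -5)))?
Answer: 95423684/159 ≈ 6.0015e+5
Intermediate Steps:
P(D, R) = -15
g(m) = m + 2*m² (g(m) = (m² + m²) + m = 2*m² + m = m + 2*m²)
a(t, h) = (h + t)/(2*t) (a(t, h) = (h + t)/((2*t)) = (h + t)*(1/(2*t)) = (h + t)/(2*t))
(322260 + 277888) + a(477, g(P(1, -5))) = (322260 + 277888) + (½)*(-15*(1 + 2*(-15)) + 477)/477 = 600148 + (½)*(1/477)*(-15*(1 - 30) + 477) = 600148 + (½)*(1/477)*(-15*(-29) + 477) = 600148 + (½)*(1/477)*(435 + 477) = 600148 + (½)*(1/477)*912 = 600148 + 152/159 = 95423684/159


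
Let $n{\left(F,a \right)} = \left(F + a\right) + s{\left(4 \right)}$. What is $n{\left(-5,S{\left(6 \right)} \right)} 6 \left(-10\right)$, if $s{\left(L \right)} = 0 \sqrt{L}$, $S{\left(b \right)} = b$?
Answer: $-60$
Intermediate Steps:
$s{\left(L \right)} = 0$
$n{\left(F,a \right)} = F + a$ ($n{\left(F,a \right)} = \left(F + a\right) + 0 = F + a$)
$n{\left(-5,S{\left(6 \right)} \right)} 6 \left(-10\right) = \left(-5 + 6\right) 6 \left(-10\right) = 1 \cdot 6 \left(-10\right) = 6 \left(-10\right) = -60$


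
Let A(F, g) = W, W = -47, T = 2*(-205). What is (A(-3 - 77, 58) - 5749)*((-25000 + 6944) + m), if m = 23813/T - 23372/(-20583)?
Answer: 49219530936758/468835 ≈ 1.0498e+8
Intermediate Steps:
T = -410
A(F, g) = -47
m = -480560459/8439030 (m = 23813/(-410) - 23372/(-20583) = 23813*(-1/410) - 23372*(-1/20583) = -23813/410 + 23372/20583 = -480560459/8439030 ≈ -56.945)
(A(-3 - 77, 58) - 5749)*((-25000 + 6944) + m) = (-47 - 5749)*((-25000 + 6944) - 480560459/8439030) = -5796*(-18056 - 480560459/8439030) = -5796*(-152855686139/8439030) = 49219530936758/468835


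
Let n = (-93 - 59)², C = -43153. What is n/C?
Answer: -23104/43153 ≈ -0.53540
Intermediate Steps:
n = 23104 (n = (-152)² = 23104)
n/C = 23104/(-43153) = 23104*(-1/43153) = -23104/43153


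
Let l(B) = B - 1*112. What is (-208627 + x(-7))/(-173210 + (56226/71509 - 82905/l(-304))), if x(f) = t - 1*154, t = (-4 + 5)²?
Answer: 564612181120/467877717689 ≈ 1.2068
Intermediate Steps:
l(B) = -112 + B (l(B) = B - 112 = -112 + B)
t = 1 (t = 1² = 1)
x(f) = -153 (x(f) = 1 - 1*154 = 1 - 154 = -153)
(-208627 + x(-7))/(-173210 + (56226/71509 - 82905/l(-304))) = (-208627 - 153)/(-173210 + (56226/71509 - 82905/(-112 - 304))) = -208780/(-173210 + (56226*(1/71509) - 82905/(-416))) = -208780/(-173210 + (56226/71509 - 82905*(-1/416))) = -208780/(-173210 + (56226/71509 + 82905/416)) = -208780/(-173210 + 5951843661/29747744) = -208780/(-5146654894579/29747744) = -208780*(-29747744/5146654894579) = 564612181120/467877717689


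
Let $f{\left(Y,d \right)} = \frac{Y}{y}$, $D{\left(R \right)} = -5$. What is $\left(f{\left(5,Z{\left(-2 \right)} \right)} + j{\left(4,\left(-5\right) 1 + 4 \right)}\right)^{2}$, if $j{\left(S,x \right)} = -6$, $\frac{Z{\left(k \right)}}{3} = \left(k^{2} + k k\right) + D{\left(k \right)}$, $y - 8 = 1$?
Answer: $\frac{2401}{81} \approx 29.642$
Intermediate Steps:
$y = 9$ ($y = 8 + 1 = 9$)
$Z{\left(k \right)} = -15 + 6 k^{2}$ ($Z{\left(k \right)} = 3 \left(\left(k^{2} + k k\right) - 5\right) = 3 \left(\left(k^{2} + k^{2}\right) - 5\right) = 3 \left(2 k^{2} - 5\right) = 3 \left(-5 + 2 k^{2}\right) = -15 + 6 k^{2}$)
$f{\left(Y,d \right)} = \frac{Y}{9}$
$\left(f{\left(5,Z{\left(-2 \right)} \right)} + j{\left(4,\left(-5\right) 1 + 4 \right)}\right)^{2} = \left(\frac{1}{9} \cdot 5 - 6\right)^{2} = \left(\frac{5}{9} - 6\right)^{2} = \left(- \frac{49}{9}\right)^{2} = \frac{2401}{81}$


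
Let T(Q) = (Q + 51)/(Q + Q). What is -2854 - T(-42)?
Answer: -79909/28 ≈ -2853.9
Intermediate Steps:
T(Q) = (51 + Q)/(2*Q) (T(Q) = (51 + Q)/((2*Q)) = (51 + Q)*(1/(2*Q)) = (51 + Q)/(2*Q))
-2854 - T(-42) = -2854 - (51 - 42)/(2*(-42)) = -2854 - (-1)*9/(2*42) = -2854 - 1*(-3/28) = -2854 + 3/28 = -79909/28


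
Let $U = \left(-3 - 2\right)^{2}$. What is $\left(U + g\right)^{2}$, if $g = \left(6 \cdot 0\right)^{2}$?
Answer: $625$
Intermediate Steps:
$g = 0$ ($g = 0^{2} = 0$)
$U = 25$ ($U = \left(-5\right)^{2} = 25$)
$\left(U + g\right)^{2} = \left(25 + 0\right)^{2} = 25^{2} = 625$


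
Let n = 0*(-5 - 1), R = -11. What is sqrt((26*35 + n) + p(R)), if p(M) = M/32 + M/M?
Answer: sqrt(58282)/8 ≈ 30.177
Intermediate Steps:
n = 0 (n = 0*(-6) = 0)
p(M) = 1 + M/32 (p(M) = M*(1/32) + 1 = M/32 + 1 = 1 + M/32)
sqrt((26*35 + n) + p(R)) = sqrt((26*35 + 0) + (1 + (1/32)*(-11))) = sqrt((910 + 0) + (1 - 11/32)) = sqrt(910 + 21/32) = sqrt(29141/32) = sqrt(58282)/8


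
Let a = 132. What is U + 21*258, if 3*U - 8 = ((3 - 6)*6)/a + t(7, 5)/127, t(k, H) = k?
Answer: 15145267/2794 ≈ 5420.6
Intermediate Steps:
U = 7375/2794 (U = 8/3 + (((3 - 6)*6)/132 + 7/127)/3 = 8/3 + (-3*6*(1/132) + 7*(1/127))/3 = 8/3 + (-18*1/132 + 7/127)/3 = 8/3 + (-3/22 + 7/127)/3 = 8/3 + (⅓)*(-227/2794) = 8/3 - 227/8382 = 7375/2794 ≈ 2.6396)
U + 21*258 = 7375/2794 + 21*258 = 7375/2794 + 5418 = 15145267/2794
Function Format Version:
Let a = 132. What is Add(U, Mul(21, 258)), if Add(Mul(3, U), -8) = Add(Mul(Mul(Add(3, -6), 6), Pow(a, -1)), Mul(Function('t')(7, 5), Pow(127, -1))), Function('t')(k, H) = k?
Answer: Rational(15145267, 2794) ≈ 5420.6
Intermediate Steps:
U = Rational(7375, 2794) (U = Add(Rational(8, 3), Mul(Rational(1, 3), Add(Mul(Mul(Add(3, -6), 6), Pow(132, -1)), Mul(7, Pow(127, -1))))) = Add(Rational(8, 3), Mul(Rational(1, 3), Add(Mul(Mul(-3, 6), Rational(1, 132)), Mul(7, Rational(1, 127))))) = Add(Rational(8, 3), Mul(Rational(1, 3), Add(Mul(-18, Rational(1, 132)), Rational(7, 127)))) = Add(Rational(8, 3), Mul(Rational(1, 3), Add(Rational(-3, 22), Rational(7, 127)))) = Add(Rational(8, 3), Mul(Rational(1, 3), Rational(-227, 2794))) = Add(Rational(8, 3), Rational(-227, 8382)) = Rational(7375, 2794) ≈ 2.6396)
Add(U, Mul(21, 258)) = Add(Rational(7375, 2794), Mul(21, 258)) = Add(Rational(7375, 2794), 5418) = Rational(15145267, 2794)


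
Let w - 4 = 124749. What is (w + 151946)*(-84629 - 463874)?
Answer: -151770231597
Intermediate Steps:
w = 124753 (w = 4 + 124749 = 124753)
(w + 151946)*(-84629 - 463874) = (124753 + 151946)*(-84629 - 463874) = 276699*(-548503) = -151770231597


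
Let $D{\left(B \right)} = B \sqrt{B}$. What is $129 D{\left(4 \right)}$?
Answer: $1032$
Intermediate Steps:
$D{\left(B \right)} = B^{\frac{3}{2}}$
$129 D{\left(4 \right)} = 129 \cdot 4^{\frac{3}{2}} = 129 \cdot 8 = 1032$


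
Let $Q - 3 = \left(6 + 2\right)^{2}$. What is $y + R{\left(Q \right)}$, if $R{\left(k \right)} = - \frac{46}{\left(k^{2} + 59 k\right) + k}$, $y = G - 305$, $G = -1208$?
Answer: $- \frac{12874163}{8509} \approx -1513.0$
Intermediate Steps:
$Q = 67$ ($Q = 3 + \left(6 + 2\right)^{2} = 3 + 8^{2} = 3 + 64 = 67$)
$y = -1513$ ($y = -1208 - 305 = -1513$)
$R{\left(k \right)} = - \frac{46}{k^{2} + 60 k}$
$y + R{\left(Q \right)} = -1513 - \frac{46}{67 \left(60 + 67\right)} = -1513 - \frac{46}{67 \cdot 127} = -1513 - \frac{46}{67} \cdot \frac{1}{127} = -1513 - \frac{46}{8509} = - \frac{12874163}{8509}$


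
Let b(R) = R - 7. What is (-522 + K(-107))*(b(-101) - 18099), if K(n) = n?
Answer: 11452203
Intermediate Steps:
b(R) = -7 + R
(-522 + K(-107))*(b(-101) - 18099) = (-522 - 107)*((-7 - 101) - 18099) = -629*(-108 - 18099) = -629*(-18207) = 11452203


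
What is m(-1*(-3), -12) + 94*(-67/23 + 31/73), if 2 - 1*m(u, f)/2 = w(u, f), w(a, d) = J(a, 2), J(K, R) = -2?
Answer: -379300/1679 ≈ -225.91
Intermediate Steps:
w(a, d) = -2
m(u, f) = 8 (m(u, f) = 4 - 2*(-2) = 4 + 4 = 8)
m(-1*(-3), -12) + 94*(-67/23 + 31/73) = 8 + 94*(-67/23 + 31/73) = 8 + 94*(-4178/1679) = 8 - 392732/1679 = -379300/1679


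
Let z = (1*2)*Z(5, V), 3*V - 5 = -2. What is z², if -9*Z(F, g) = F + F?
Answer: 400/81 ≈ 4.9383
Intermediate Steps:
V = 1 (V = 5/3 + (⅓)*(-2) = 5/3 - ⅔ = 1)
Z(F, g) = -2*F/9 (Z(F, g) = -(F + F)/9 = -2*F/9)
z = -20/9 (z = (1*2)*(-2/9*5) = 2*(-10/9) = -20/9 ≈ -2.2222)
z² = (-20/9)² = 400/81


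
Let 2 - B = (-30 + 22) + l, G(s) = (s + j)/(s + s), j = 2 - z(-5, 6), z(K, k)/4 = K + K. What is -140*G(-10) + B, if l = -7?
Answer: 241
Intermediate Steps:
z(K, k) = 8*K (z(K, k) = 4*(K + K) = 4*(2*K) = 8*K)
j = 42 (j = 2 - 8*(-5) = 2 - 1*(-40) = 2 + 40 = 42)
G(s) = (42 + s)/(2*s) (G(s) = (s + 42)/(s + s) = (42 + s)/((2*s)) = (42 + s)*(1/(2*s)) = (42 + s)/(2*s))
B = 17 (B = 2 - ((-30 + 22) - 7) = 2 - (-8 - 7) = 2 - 1*(-15) = 2 + 15 = 17)
-140*G(-10) + B = -70*(42 - 10)/(-10) + 17 = -70*(-1)*32/10 + 17 = -140*(-8/5) + 17 = 224 + 17 = 241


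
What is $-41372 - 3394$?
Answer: $-44766$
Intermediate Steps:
$-41372 - 3394 = -44766$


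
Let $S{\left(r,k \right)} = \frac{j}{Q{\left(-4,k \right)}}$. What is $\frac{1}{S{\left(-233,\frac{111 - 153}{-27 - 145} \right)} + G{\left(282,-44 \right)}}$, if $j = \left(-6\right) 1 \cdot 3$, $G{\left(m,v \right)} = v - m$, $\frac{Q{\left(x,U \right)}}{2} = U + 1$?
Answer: $- \frac{107}{35656} \approx -0.0030009$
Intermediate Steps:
$Q{\left(x,U \right)} = 2 + 2 U$ ($Q{\left(x,U \right)} = 2 \left(U + 1\right) = 2 \left(1 + U\right) = 2 + 2 U$)
$j = -18$ ($j = \left(-6\right) 3 = -18$)
$S{\left(r,k \right)} = - \frac{18}{2 + 2 k}$
$\frac{1}{S{\left(-233,\frac{111 - 153}{-27 - 145} \right)} + G{\left(282,-44 \right)}} = \frac{1}{- \frac{9}{1 + \frac{111 - 153}{-27 - 145}} - 326} = \frac{1}{- \frac{9}{1 - \frac{42}{-172}} - 326} = \frac{1}{- \frac{9}{1 - - \frac{21}{86}} - 326} = \frac{1}{- \frac{9}{1 + \frac{21}{86}} - 326} = \frac{1}{- \frac{9}{\frac{107}{86}} - 326} = \frac{1}{\left(-9\right) \frac{86}{107} - 326} = \frac{1}{- \frac{774}{107} - 326} = \frac{1}{- \frac{35656}{107}} = - \frac{107}{35656}$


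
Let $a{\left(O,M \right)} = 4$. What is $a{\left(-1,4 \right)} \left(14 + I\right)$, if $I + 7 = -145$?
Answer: $-552$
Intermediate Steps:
$I = -152$ ($I = -7 - 145 = -152$)
$a{\left(-1,4 \right)} \left(14 + I\right) = 4 \left(14 - 152\right) = 4 \left(-138\right) = -552$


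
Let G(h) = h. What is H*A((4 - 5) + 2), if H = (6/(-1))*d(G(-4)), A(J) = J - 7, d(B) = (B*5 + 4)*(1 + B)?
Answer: 1728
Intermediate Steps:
d(B) = (1 + B)*(4 + 5*B) (d(B) = (5*B + 4)*(1 + B) = (4 + 5*B)*(1 + B) = (1 + B)*(4 + 5*B))
A(J) = -7 + J
H = -288 (H = (6/(-1))*(4 + 5*(-4)² + 9*(-4)) = (6*(-1))*(4 + 5*16 - 36) = -6*(4 + 80 - 36) = -6*48 = -288)
H*A((4 - 5) + 2) = -288*(-7 + ((4 - 5) + 2)) = -288*(-7 + (-1 + 2)) = -288*(-7 + 1) = -288*(-6) = 1728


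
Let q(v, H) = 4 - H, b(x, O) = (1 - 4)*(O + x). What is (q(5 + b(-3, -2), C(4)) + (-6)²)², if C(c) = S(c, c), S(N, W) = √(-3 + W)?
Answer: 1521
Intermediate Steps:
b(x, O) = -3*O - 3*x (b(x, O) = -3*(O + x) = -3*O - 3*x)
C(c) = √(-3 + c)
(q(5 + b(-3, -2), C(4)) + (-6)²)² = ((4 - √(-3 + 4)) + (-6)²)² = ((4 - √1) + 36)² = ((4 - 1*1) + 36)² = ((4 - 1) + 36)² = (3 + 36)² = 39² = 1521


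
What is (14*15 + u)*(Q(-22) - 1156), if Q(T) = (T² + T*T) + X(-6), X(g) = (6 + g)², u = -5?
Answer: -38540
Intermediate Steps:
Q(T) = 2*T² (Q(T) = (T² + T*T) + (6 - 6)² = (T² + T²) + 0² = 2*T² + 0 = 2*T²)
(14*15 + u)*(Q(-22) - 1156) = (14*15 - 5)*(2*(-22)² - 1156) = (210 - 5)*(2*484 - 1156) = 205*(968 - 1156) = 205*(-188) = -38540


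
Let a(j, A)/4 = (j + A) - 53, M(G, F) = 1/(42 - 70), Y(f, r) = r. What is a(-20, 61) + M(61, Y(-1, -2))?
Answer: -1345/28 ≈ -48.036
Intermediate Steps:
M(G, F) = -1/28 (M(G, F) = 1/(-28) = -1/28)
a(j, A) = -212 + 4*A + 4*j (a(j, A) = 4*((j + A) - 53) = 4*((A + j) - 53) = 4*(-53 + A + j) = -212 + 4*A + 4*j)
a(-20, 61) + M(61, Y(-1, -2)) = (-212 + 4*61 + 4*(-20)) - 1/28 = (-212 + 244 - 80) - 1/28 = -48 - 1/28 = -1345/28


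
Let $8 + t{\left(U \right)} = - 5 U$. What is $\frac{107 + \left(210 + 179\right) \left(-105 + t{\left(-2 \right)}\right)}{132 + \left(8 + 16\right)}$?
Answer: $- \frac{3330}{13} \approx -256.15$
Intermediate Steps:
$t{\left(U \right)} = -8 - 5 U$
$\frac{107 + \left(210 + 179\right) \left(-105 + t{\left(-2 \right)}\right)}{132 + \left(8 + 16\right)} = \frac{107 + \left(210 + 179\right) \left(-105 - -2\right)}{132 + \left(8 + 16\right)} = \frac{107 + 389 \left(-105 + \left(-8 + 10\right)\right)}{132 + 24} = \frac{107 + 389 \left(-105 + 2\right)}{156} = \left(107 + 389 \left(-103\right)\right) \frac{1}{156} = \left(107 - 40067\right) \frac{1}{156} = \left(-39960\right) \frac{1}{156} = - \frac{3330}{13}$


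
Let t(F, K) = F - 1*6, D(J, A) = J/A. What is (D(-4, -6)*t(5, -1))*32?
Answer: -64/3 ≈ -21.333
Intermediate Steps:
t(F, K) = -6 + F (t(F, K) = F - 6 = -6 + F)
(D(-4, -6)*t(5, -1))*32 = ((-4/(-6))*(-6 + 5))*32 = (-4*(-⅙)*(-1))*32 = ((⅔)*(-1))*32 = -⅔*32 = -64/3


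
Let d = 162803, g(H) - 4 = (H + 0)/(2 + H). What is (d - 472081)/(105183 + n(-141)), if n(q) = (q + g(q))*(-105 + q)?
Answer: -42989642/19270329 ≈ -2.2309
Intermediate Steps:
g(H) = 4 + H/(2 + H) (g(H) = 4 + (H + 0)/(2 + H) = 4 + H/(2 + H))
n(q) = (-105 + q)*(q + (8 + 5*q)/(2 + q)) (n(q) = (q + (8 + 5*q)/(2 + q))*(-105 + q) = (-105 + q)*(q + (8 + 5*q)/(2 + q)))
(d - 472081)/(105183 + n(-141)) = (162803 - 472081)/(105183 + (-840 + (-141)³ - 727*(-141) - 98*(-141)²)/(2 - 141)) = -309278/(105183 + (-840 - 2803221 + 102507 - 98*19881)/(-139)) = -309278/(105183 - (-840 - 2803221 + 102507 - 1948338)/139) = -309278/(105183 - 1/139*(-4649892)) = -309278/(105183 + 4649892/139) = -309278/19270329/139 = -309278*139/19270329 = -42989642/19270329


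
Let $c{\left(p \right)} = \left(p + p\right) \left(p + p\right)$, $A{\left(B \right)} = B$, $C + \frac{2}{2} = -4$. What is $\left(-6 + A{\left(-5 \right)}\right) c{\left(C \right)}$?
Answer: $-1100$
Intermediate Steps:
$C = -5$ ($C = -1 - 4 = -5$)
$c{\left(p \right)} = 4 p^{2}$ ($c{\left(p \right)} = 2 p 2 p = 4 p^{2}$)
$\left(-6 + A{\left(-5 \right)}\right) c{\left(C \right)} = \left(-6 - 5\right) 4 \left(-5\right)^{2} = - 11 \cdot 4 \cdot 25 = \left(-11\right) 100 = -1100$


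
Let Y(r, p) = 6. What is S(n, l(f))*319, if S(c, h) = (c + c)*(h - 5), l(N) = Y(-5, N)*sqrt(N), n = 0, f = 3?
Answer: 0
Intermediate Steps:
l(N) = 6*sqrt(N)
S(c, h) = 2*c*(-5 + h) (S(c, h) = (2*c)*(-5 + h) = 2*c*(-5 + h))
S(n, l(f))*319 = (2*0*(-5 + 6*sqrt(3)))*319 = 0*319 = 0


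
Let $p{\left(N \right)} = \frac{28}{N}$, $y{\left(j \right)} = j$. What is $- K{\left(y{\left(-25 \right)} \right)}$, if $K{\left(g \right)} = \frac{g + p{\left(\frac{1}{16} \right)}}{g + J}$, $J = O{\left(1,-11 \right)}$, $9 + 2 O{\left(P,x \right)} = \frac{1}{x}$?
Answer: $\frac{4653}{325} \approx 14.317$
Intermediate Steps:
$O{\left(P,x \right)} = - \frac{9}{2} + \frac{1}{2 x}$
$J = - \frac{50}{11}$ ($J = \frac{1 - -99}{2 \left(-11\right)} = \frac{1}{2} \left(- \frac{1}{11}\right) \left(1 + 99\right) = \frac{1}{2} \left(- \frac{1}{11}\right) 100 = - \frac{50}{11} \approx -4.5455$)
$K{\left(g \right)} = \frac{448 + g}{- \frac{50}{11} + g}$ ($K{\left(g \right)} = \frac{g + \frac{28}{\frac{1}{16}}}{g - \frac{50}{11}} = \frac{g + 28 \frac{1}{\frac{1}{16}}}{- \frac{50}{11} + g} = \frac{g + 28 \cdot 16}{- \frac{50}{11} + g} = \frac{g + 448}{- \frac{50}{11} + g} = \frac{448 + g}{- \frac{50}{11} + g}$)
$- K{\left(y{\left(-25 \right)} \right)} = - \frac{11 \left(448 - 25\right)}{-50 + 11 \left(-25\right)} = - \frac{11 \cdot 423}{-50 - 275} = - \frac{11 \cdot 423}{-325} = - \frac{11 \left(-1\right) 423}{325} = \left(-1\right) \left(- \frac{4653}{325}\right) = \frac{4653}{325}$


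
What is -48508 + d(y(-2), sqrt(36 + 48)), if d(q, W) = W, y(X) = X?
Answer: -48508 + 2*sqrt(21) ≈ -48499.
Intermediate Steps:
-48508 + d(y(-2), sqrt(36 + 48)) = -48508 + sqrt(36 + 48) = -48508 + sqrt(84) = -48508 + 2*sqrt(21)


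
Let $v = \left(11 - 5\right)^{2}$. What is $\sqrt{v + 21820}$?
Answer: $4 \sqrt{1366} \approx 147.84$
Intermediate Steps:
$v = 36$ ($v = 6^{2} = 36$)
$\sqrt{v + 21820} = \sqrt{36 + 21820} = \sqrt{21856} = 4 \sqrt{1366}$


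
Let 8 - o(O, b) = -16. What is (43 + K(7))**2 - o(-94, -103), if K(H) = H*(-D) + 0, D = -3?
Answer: 4072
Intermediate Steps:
o(O, b) = 24 (o(O, b) = 8 - 1*(-16) = 8 + 16 = 24)
K(H) = 3*H (K(H) = H*(-1*(-3)) + 0 = H*3 + 0 = 3*H + 0 = 3*H)
(43 + K(7))**2 - o(-94, -103) = (43 + 3*7)**2 - 1*24 = (43 + 21)**2 - 24 = 64**2 - 24 = 4096 - 24 = 4072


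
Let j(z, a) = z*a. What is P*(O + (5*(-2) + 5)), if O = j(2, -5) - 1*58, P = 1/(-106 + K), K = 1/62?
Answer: 4526/6571 ≈ 0.68878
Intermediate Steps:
K = 1/62 ≈ 0.016129
j(z, a) = a*z
P = -62/6571 (P = 1/(-106 + 1/62) = 1/(-6571/62) = -62/6571 ≈ -0.0094354)
O = -68 (O = -5*2 - 1*58 = -10 - 58 = -68)
P*(O + (5*(-2) + 5)) = -62*(-68 + (5*(-2) + 5))/6571 = -62*(-68 + (-10 + 5))/6571 = -62*(-68 - 5)/6571 = -62/6571*(-73) = 4526/6571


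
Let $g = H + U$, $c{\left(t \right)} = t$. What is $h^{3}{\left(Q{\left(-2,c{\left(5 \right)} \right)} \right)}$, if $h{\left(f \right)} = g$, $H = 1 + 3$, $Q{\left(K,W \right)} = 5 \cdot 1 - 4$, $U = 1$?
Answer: $125$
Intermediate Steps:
$Q{\left(K,W \right)} = 1$ ($Q{\left(K,W \right)} = 5 - 4 = 1$)
$H = 4$
$g = 5$ ($g = 4 + 1 = 5$)
$h{\left(f \right)} = 5$
$h^{3}{\left(Q{\left(-2,c{\left(5 \right)} \right)} \right)} = 5^{3} = 125$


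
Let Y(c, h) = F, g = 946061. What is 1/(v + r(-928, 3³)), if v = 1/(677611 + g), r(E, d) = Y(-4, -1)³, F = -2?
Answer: -1623672/12989375 ≈ -0.12500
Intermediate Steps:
Y(c, h) = -2
r(E, d) = -8 (r(E, d) = (-2)³ = -8)
v = 1/1623672 (v = 1/(677611 + 946061) = 1/1623672 ≈ 6.1589e-7)
1/(v + r(-928, 3³)) = 1/(1/1623672 - 8) = 1/(-12989375/1623672) = -1623672/12989375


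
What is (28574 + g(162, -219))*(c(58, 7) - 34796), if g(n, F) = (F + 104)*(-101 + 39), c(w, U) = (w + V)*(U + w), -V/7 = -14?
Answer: -880317824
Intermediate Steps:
V = 98 (V = -7*(-14) = 98)
c(w, U) = (98 + w)*(U + w) (c(w, U) = (w + 98)*(U + w) = (98 + w)*(U + w))
g(n, F) = -6448 - 62*F (g(n, F) = (104 + F)*(-62) = -6448 - 62*F)
(28574 + g(162, -219))*(c(58, 7) - 34796) = (28574 + (-6448 - 62*(-219)))*((58² + 98*7 + 98*58 + 7*58) - 34796) = (28574 + (-6448 + 13578))*((3364 + 686 + 5684 + 406) - 34796) = (28574 + 7130)*(10140 - 34796) = 35704*(-24656) = -880317824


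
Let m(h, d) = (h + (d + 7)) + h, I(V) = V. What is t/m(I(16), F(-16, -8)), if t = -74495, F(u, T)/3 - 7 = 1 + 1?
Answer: -74495/66 ≈ -1128.7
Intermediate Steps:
F(u, T) = 27 (F(u, T) = 21 + 3*(1 + 1) = 21 + 3*2 = 21 + 6 = 27)
m(h, d) = 7 + d + 2*h (m(h, d) = (h + (7 + d)) + h = (7 + d + h) + h = 7 + d + 2*h)
t/m(I(16), F(-16, -8)) = -74495/(7 + 27 + 2*16) = -74495/(7 + 27 + 32) = -74495/66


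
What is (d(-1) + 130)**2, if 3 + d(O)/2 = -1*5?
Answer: 12996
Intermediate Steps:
d(O) = -16 (d(O) = -6 + 2*(-1*5) = -6 + 2*(-5) = -6 - 10 = -16)
(d(-1) + 130)**2 = (-16 + 130)**2 = 114**2 = 12996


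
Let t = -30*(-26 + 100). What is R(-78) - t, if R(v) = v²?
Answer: 8304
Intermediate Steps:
t = -2220 (t = -30*74 = -2220)
R(-78) - t = (-78)² - 1*(-2220) = 6084 + 2220 = 8304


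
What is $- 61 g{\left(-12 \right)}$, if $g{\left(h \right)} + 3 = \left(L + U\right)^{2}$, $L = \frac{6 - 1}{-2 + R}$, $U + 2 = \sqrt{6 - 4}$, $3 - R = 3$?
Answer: $- \frac{4697}{4} + 549 \sqrt{2} \approx -397.85$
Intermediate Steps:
$R = 0$ ($R = 3 - 3 = 0$)
$U = -2 + \sqrt{2}$ ($U = -2 + \sqrt{6 - 4} = -2 + \sqrt{2} \approx -0.58579$)
$L = - \frac{5}{2}$ ($L = \frac{6 - 1}{-2 + 0} = \frac{5}{-2} = 5 \left(- \frac{1}{2}\right) = - \frac{5}{2} \approx -2.5$)
$g{\left(h \right)} = -3 + \left(- \frac{9}{2} + \sqrt{2}\right)^{2}$ ($g{\left(h \right)} = -3 + \left(- \frac{5}{2} - \left(2 - \sqrt{2}\right)\right)^{2} = -3 + \left(- \frac{9}{2} + \sqrt{2}\right)^{2}$)
$- 61 g{\left(-12 \right)} = - 61 \left(\frac{77}{4} - 9 \sqrt{2}\right) = - \frac{4697}{4} + 549 \sqrt{2}$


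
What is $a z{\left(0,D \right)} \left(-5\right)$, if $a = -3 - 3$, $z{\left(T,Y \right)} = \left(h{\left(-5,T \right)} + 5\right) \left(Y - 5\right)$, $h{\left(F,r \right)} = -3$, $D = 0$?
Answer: $-300$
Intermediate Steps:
$z{\left(T,Y \right)} = -10 + 2 Y$ ($z{\left(T,Y \right)} = \left(-3 + 5\right) \left(Y - 5\right) = 2 \left(-5 + Y\right) = -10 + 2 Y$)
$a = -6$
$a z{\left(0,D \right)} \left(-5\right) = - 6 \left(-10 + 2 \cdot 0\right) \left(-5\right) = - 6 \left(-10 + 0\right) \left(-5\right) = \left(-6\right) \left(-10\right) \left(-5\right) = 60 \left(-5\right) = -300$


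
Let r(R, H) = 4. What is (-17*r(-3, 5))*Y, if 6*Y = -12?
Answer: 136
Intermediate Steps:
Y = -2 (Y = (⅙)*(-12) = -2)
(-17*r(-3, 5))*Y = -17*4*(-2) = -68*(-2) = 136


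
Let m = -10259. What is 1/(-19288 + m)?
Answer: -1/29547 ≈ -3.3844e-5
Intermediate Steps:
1/(-19288 + m) = 1/(-19288 - 10259) = 1/(-29547) = -1/29547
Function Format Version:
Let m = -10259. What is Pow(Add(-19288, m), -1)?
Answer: Rational(-1, 29547) ≈ -3.3844e-5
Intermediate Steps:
Pow(Add(-19288, m), -1) = Pow(Add(-19288, -10259), -1) = Pow(-29547, -1) = Rational(-1, 29547)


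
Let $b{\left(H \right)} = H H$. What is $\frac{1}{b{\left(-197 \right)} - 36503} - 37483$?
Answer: $- \frac{86435797}{2306} \approx -37483.0$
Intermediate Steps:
$b{\left(H \right)} = H^{2}$
$\frac{1}{b{\left(-197 \right)} - 36503} - 37483 = \frac{1}{\left(-197\right)^{2} - 36503} - 37483 = \frac{1}{38809 - 36503} - 37483 = \frac{1}{2306} - 37483 = - \frac{86435797}{2306}$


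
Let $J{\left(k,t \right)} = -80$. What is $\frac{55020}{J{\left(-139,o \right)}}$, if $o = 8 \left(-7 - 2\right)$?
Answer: $- \frac{2751}{4} \approx -687.75$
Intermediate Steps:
$o = -72$ ($o = 8 \left(-9\right) = -72$)
$\frac{55020}{J{\left(-139,o \right)}} = \frac{55020}{-80} = 55020 \left(- \frac{1}{80}\right) = - \frac{2751}{4}$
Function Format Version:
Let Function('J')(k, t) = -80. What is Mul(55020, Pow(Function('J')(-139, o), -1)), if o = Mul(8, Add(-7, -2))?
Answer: Rational(-2751, 4) ≈ -687.75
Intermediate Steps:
o = -72 (o = Mul(8, -9) = -72)
Mul(55020, Pow(Function('J')(-139, o), -1)) = Mul(55020, Pow(-80, -1)) = Mul(55020, Rational(-1, 80)) = Rational(-2751, 4)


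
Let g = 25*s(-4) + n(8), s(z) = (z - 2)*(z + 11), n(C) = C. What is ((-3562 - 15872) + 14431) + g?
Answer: -6045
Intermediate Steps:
s(z) = (-2 + z)*(11 + z)
g = -1042 (g = 25*(-22 + (-4)² + 9*(-4)) + 8 = 25*(-22 + 16 - 36) + 8 = 25*(-42) + 8 = -1050 + 8 = -1042)
((-3562 - 15872) + 14431) + g = ((-3562 - 15872) + 14431) - 1042 = (-19434 + 14431) - 1042 = -5003 - 1042 = -6045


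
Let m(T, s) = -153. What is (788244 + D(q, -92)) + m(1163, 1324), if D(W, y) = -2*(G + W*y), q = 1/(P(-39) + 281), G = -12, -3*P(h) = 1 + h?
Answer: 694329867/881 ≈ 7.8812e+5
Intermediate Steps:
P(h) = -⅓ - h/3 (P(h) = -(1 + h)/3 = -⅓ - h/3)
q = 3/881 (q = 1/((-⅓ - ⅓*(-39)) + 281) = 1/((-⅓ + 13) + 281) = 1/(38/3 + 281) = 1/(881/3) = 3/881 ≈ 0.0034052)
D(W, y) = 24 - 2*W*y (D(W, y) = -2*(-12 + W*y) = 24 - 2*W*y)
(788244 + D(q, -92)) + m(1163, 1324) = (788244 + (24 - 2*3/881*(-92))) - 153 = (788244 + (24 + 552/881)) - 153 = (788244 + 21696/881) - 153 = 694464660/881 - 153 = 694329867/881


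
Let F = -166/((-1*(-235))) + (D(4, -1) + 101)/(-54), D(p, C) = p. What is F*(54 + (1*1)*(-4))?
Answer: -56065/423 ≈ -132.54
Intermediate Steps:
F = -11213/4230 (F = -166/((-1*(-235))) + (4 + 101)/(-54) = -166/235 + 105*(-1/54) = -166*1/235 - 35/18 = -166/235 - 35/18 = -11213/4230 ≈ -2.6508)
F*(54 + (1*1)*(-4)) = -11213*(54 + (1*1)*(-4))/4230 = -11213*(54 + 1*(-4))/4230 = -11213*(54 - 4)/4230 = -11213/4230*50 = -56065/423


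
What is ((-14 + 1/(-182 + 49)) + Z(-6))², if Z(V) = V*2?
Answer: 11964681/17689 ≈ 676.39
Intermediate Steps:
Z(V) = 2*V
((-14 + 1/(-182 + 49)) + Z(-6))² = ((-14 + 1/(-182 + 49)) + 2*(-6))² = ((-14 + 1/(-133)) - 12)² = ((-14 - 1/133) - 12)² = (-1863/133 - 12)² = (-3459/133)² = 11964681/17689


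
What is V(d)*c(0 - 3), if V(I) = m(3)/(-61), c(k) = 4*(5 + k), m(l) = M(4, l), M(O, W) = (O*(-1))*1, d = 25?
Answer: 32/61 ≈ 0.52459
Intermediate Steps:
M(O, W) = -O (M(O, W) = -O*1 = -O)
m(l) = -4 (m(l) = -1*4 = -4)
c(k) = 20 + 4*k
V(I) = 4/61 (V(I) = -4/(-61) = -4*(-1/61) = 4/61)
V(d)*c(0 - 3) = 4*(20 + 4*(0 - 3))/61 = 4*(20 + 4*(-3))/61 = 4*(20 - 12)/61 = (4/61)*8 = 32/61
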